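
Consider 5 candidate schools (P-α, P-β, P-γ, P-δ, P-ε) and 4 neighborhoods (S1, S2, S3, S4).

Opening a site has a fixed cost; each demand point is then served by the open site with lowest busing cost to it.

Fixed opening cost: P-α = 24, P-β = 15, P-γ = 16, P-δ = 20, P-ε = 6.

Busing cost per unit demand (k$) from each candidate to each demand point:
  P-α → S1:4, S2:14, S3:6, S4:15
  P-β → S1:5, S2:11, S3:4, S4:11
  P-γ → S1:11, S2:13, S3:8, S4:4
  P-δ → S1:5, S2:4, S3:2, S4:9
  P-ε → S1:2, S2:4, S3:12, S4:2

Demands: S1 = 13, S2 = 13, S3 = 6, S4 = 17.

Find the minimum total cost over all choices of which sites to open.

150

Open {P-δ, P-ε}: assign each demand point to its cheapest open site.
  S1→P-ε 13×2=26, S2→P-δ 13×4=52, S3→P-δ 6×2=12, S4→P-ε 17×2=34
  busing cost 124, fixed 26 → total 150.
Compare {P-β, P-ε}: busing cost 136 + fixed 21 = 157.
Compare {P-β, P-δ, P-ε}: busing cost 124 + fixed 41 = 165.
Compare {P-γ, P-δ, P-ε}: busing cost 124 + fixed 42 = 166.
All other subsets cost ≥ 157. Minimum total cost: 150.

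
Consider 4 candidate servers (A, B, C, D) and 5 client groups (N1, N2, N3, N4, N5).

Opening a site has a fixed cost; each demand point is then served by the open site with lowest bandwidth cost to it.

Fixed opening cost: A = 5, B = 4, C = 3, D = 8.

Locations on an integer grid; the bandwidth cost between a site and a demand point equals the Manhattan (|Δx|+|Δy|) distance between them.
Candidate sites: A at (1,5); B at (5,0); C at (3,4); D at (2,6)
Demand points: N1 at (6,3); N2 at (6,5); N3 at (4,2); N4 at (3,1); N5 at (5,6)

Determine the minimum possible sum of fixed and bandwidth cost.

Open {C}: assign each demand point to its cheapest open site.
  N1→C 4, N2→C 4, N3→C 3, N4→C 3, N5→C 4
  bandwidth cost 18, fixed 3 → total 21.
Compare {B, C}: bandwidth cost 18 + fixed 7 = 25.
Compare {B}: bandwidth cost 22 + fixed 4 = 26.
Compare {A, C}: bandwidth cost 18 + fixed 8 = 26.
All other subsets cost ≥ 25. Minimum total cost: 21.

21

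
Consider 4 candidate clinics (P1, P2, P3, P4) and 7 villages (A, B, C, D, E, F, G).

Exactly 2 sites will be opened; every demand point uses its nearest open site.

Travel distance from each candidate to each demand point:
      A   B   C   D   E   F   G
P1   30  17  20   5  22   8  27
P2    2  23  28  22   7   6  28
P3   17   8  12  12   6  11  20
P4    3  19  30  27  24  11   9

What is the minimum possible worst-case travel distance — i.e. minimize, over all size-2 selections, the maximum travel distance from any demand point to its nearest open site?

Open {P3, P4}.
  Farthest demand point is C at travel distance 12 (to P3); all others are ≤ 12.
With {P1, P3} the worst case is 20.
With {P2, P3} the worst case is 20.
No size-2 selection achieves below 12.

12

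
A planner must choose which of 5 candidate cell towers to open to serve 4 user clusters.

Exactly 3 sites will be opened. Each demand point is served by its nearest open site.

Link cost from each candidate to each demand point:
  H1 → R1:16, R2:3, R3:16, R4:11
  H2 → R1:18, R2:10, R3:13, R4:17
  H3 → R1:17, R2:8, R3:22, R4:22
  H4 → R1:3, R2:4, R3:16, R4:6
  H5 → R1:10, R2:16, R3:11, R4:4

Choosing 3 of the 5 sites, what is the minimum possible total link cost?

21

Open {H1, H4, H5}.
  R1→H4 3, R2→H1 3, R3→H5 11, R4→H5 4  ⇒ total 21.
Compare {H2, H4, H5}: total 22.
Compare {H3, H4, H5}: total 22.
No size-3 selection does better; minimum is 21.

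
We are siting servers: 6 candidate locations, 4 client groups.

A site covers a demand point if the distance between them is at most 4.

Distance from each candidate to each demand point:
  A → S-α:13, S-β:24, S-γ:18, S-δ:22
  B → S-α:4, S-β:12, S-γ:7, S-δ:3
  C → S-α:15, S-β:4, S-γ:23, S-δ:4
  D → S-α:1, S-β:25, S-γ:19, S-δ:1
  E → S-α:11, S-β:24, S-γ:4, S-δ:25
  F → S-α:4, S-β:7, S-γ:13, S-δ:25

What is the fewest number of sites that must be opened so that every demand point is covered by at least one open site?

3

Coverage sets (demand points within 4 of each site):
  A: {}
  B: {S-α, S-δ}
  C: {S-β, S-δ}
  D: {S-α, S-δ}
  E: {S-γ}
  F: {S-α}
No 2 sites suffice: every size-2 union leaves at least one demand point uncovered.
But {B, C, E} covers everything, so the minimum is 3.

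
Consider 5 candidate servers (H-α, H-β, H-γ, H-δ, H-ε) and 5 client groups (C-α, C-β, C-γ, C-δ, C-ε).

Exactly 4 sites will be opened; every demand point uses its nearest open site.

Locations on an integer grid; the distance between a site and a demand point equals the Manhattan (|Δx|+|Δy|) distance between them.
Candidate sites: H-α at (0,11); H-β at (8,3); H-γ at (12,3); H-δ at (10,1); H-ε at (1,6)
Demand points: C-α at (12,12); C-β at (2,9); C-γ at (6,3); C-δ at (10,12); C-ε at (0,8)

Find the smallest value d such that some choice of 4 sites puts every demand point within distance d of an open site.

Open {H-α, H-β, H-γ, H-δ}.
  Farthest demand point is C-δ at distance 11 (to H-α); all others are ≤ 11.
With {H-α, H-β, H-γ, H-ε} the worst case is 11.
With {H-α, H-γ, H-δ, H-ε} the worst case is 11.
No size-4 selection achieves below 11.

11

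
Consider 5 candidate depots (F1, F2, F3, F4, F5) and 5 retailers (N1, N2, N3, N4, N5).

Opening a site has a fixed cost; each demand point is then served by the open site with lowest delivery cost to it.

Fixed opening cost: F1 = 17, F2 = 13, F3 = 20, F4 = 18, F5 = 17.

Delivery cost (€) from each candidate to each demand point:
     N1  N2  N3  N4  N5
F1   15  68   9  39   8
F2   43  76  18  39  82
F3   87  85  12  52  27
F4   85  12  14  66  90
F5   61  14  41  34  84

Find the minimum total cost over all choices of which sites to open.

Open {F1, F5}: assign each demand point to its cheapest open site.
  N1→F1 15, N2→F5 14, N3→F1 9, N4→F5 34, N5→F1 8
  delivery cost 80, fixed 34 → total 114.
Compare {F1, F4}: delivery cost 83 + fixed 35 = 118.
Compare {F1, F2, F5}: delivery cost 80 + fixed 47 = 127.
Compare {F1, F4, F5}: delivery cost 78 + fixed 52 = 130.
All other subsets cost ≥ 118. Minimum total cost: 114.

114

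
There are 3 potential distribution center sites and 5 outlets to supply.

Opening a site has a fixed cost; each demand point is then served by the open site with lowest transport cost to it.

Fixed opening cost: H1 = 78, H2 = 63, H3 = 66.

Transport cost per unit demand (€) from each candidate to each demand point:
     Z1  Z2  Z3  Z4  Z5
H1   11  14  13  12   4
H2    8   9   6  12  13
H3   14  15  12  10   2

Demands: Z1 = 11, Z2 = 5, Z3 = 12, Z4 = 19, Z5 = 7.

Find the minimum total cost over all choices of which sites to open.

538

Open {H2, H3}: assign each demand point to its cheapest open site.
  Z1→H2 11×8=88, Z2→H2 5×9=45, Z3→H2 12×6=72, Z4→H3 19×10=190, Z5→H3 7×2=14
  transport cost 409, fixed 129 → total 538.
Compare {H2}: transport cost 524 + fixed 63 = 587.
Compare {H1, H2}: transport cost 461 + fixed 141 = 602.
Compare {H1, H2, H3}: transport cost 409 + fixed 207 = 616.
All other subsets cost ≥ 587. Minimum total cost: 538.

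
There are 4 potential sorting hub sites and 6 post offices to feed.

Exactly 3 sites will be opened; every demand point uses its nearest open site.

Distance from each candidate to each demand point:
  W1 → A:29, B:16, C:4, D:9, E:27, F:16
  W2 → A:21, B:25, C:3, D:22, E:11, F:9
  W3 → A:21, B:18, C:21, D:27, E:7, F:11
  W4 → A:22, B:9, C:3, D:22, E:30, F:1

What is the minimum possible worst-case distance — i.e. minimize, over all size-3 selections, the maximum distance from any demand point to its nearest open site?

21

Open {W1, W2, W3}.
  Farthest demand point is A at distance 21 (to W2); all others are ≤ 21.
With {W1, W2, W4} the worst case is 21.
With {W1, W3, W4} the worst case is 21.
No size-3 selection achieves below 21.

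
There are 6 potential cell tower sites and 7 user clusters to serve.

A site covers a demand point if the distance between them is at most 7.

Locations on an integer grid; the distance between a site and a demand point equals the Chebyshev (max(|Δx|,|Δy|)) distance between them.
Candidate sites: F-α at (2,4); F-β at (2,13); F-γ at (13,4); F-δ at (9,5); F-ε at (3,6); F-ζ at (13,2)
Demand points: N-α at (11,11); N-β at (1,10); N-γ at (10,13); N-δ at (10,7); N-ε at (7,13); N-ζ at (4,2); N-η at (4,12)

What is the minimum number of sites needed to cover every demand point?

Coverage sets (demand points within 7 of each site):
  F-α: {N-β, N-ζ}
  F-β: {N-β, N-ε, N-η}
  F-γ: {N-α, N-δ}
  F-δ: {N-α, N-δ, N-ζ, N-η}
  F-ε: {N-β, N-γ, N-δ, N-ε, N-ζ, N-η}
  F-ζ: {N-δ}
No single site covers all 7 demand points.
But {F-γ, F-ε} covers everything, so the minimum is 2.

2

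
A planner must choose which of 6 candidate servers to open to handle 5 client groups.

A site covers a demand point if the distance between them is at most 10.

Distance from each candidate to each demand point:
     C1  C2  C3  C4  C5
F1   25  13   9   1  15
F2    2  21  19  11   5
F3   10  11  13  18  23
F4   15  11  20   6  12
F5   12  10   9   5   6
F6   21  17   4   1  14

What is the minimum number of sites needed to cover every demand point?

2

Coverage sets (demand points within 10 of each site):
  F1: {C3, C4}
  F2: {C1, C5}
  F3: {C1}
  F4: {C4}
  F5: {C2, C3, C4, C5}
  F6: {C3, C4}
No single site covers all 5 demand points.
But {F2, F5} covers everything, so the minimum is 2.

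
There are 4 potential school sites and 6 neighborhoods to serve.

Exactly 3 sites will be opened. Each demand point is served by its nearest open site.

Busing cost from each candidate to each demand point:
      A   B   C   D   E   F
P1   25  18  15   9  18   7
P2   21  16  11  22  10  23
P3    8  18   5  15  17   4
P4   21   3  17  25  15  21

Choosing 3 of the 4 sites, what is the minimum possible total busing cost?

44

Open {P1, P3, P4}.
  A→P3 8, B→P4 3, C→P3 5, D→P1 9, E→P4 15, F→P3 4  ⇒ total 44.
Compare {P2, P3, P4}: total 45.
Compare {P1, P2, P3}: total 52.
No size-3 selection does better; minimum is 44.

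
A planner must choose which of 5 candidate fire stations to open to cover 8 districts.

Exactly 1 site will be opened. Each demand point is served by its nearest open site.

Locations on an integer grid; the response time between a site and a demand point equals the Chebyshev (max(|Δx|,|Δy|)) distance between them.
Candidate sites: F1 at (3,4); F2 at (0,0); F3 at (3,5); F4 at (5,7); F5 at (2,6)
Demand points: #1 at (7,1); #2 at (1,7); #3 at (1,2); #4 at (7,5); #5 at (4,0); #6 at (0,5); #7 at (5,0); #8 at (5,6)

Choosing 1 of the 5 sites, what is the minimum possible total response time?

26

Open {F1}.
  #1→F1 4, #2→F1 3, #3→F1 2, #4→F1 4, #5→F1 4, #6→F1 3, #7→F1 4, #8→F1 2  ⇒ total 26.
Compare {F3}: total 28.
Compare {F5}: total 32.
No size-1 selection does better; minimum is 26.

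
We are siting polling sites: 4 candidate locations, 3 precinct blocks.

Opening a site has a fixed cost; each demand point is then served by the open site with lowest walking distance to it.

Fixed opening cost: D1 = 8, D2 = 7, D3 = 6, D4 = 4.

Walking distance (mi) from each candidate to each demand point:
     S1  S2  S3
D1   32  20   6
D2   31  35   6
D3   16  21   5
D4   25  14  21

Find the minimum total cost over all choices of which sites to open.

45

Open {D3, D4}: assign each demand point to its cheapest open site.
  S1→D3 16, S2→D4 14, S3→D3 5
  walking distance 35, fixed 10 → total 45.
Compare {D3}: walking distance 42 + fixed 6 = 48.
Compare {D2, D3, D4}: walking distance 35 + fixed 17 = 52.
Compare {D1, D3, D4}: walking distance 35 + fixed 18 = 53.
All other subsets cost ≥ 48. Minimum total cost: 45.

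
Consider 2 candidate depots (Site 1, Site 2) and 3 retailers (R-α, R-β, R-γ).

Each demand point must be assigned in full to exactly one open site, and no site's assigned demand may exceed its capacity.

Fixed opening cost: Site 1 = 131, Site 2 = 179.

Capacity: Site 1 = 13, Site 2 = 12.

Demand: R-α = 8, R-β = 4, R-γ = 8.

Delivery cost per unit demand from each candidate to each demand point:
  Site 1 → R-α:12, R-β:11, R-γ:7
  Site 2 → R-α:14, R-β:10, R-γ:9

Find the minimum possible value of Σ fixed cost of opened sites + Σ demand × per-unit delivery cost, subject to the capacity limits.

518

Open {Site 1, Site 2}; cheapest assignment that respects the capacities:
  Site 1 (cap 13, load 8): R-α — cost 8×12 = 96
  Site 2 (cap 12, load 12): R-β, R-γ — cost 4×10 + 8×9 = 112
  Shipping 208, fixed 310 → total 518.
  Any other capacity-feasible assignment to {Site 1, Site 2} ships for at least 208.
Total demand is 20 and no other set of sites has combined capacity ≥ 20, so {Site 1, Site 2} is the only feasible choice of open sites. Minimum: 518.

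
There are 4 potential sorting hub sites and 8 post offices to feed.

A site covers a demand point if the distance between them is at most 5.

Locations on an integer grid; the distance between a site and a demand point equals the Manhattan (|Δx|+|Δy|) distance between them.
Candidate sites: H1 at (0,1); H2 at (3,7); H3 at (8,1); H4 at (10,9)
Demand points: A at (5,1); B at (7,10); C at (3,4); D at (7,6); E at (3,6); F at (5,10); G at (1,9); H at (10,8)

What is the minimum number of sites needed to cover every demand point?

Coverage sets (demand points within 5 of each site):
  H1: {A}
  H2: {C, D, E, F, G}
  H3: {A}
  H4: {B, H}
No 2 sites suffice: every size-2 union leaves at least one demand point uncovered.
But {H1, H2, H4} covers everything, so the minimum is 3.

3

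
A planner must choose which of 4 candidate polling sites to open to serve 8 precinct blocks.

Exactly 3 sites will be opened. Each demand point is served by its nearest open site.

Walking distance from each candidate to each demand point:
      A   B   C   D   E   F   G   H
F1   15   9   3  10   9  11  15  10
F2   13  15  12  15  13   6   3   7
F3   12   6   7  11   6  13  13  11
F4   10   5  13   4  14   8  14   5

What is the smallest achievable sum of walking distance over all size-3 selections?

Open {F1, F2, F4}.
  A→F4 10, B→F4 5, C→F1 3, D→F4 4, E→F1 9, F→F2 6, G→F2 3, H→F4 5  ⇒ total 45.
Compare {F2, F3, F4}: total 46.
Compare {F1, F2, F3}: total 53.
No size-3 selection does better; minimum is 45.

45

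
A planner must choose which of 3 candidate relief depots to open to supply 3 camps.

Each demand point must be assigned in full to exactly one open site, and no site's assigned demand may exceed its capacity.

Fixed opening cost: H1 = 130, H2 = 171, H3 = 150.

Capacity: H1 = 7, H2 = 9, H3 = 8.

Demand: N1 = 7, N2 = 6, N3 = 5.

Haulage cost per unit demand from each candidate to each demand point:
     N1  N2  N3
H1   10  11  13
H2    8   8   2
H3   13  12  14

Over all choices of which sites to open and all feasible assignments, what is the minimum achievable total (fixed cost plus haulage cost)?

603

Open {H1, H2, H3}; cheapest assignment that respects the capacities:
  H1 (cap 7, load 7): N1 — cost 7×10 = 70
  H2 (cap 9, load 5): N3 — cost 5×2 = 10
  H3 (cap 8, load 6): N2 — cost 6×12 = 72
  Shipping 152, fixed 451 → total 603.
  Any other capacity-feasible assignment to {H1, H2, H3} ships for at least 152.
Total demand is 18 and no other set of sites has combined capacity ≥ 18, so {H1, H2, H3} is the only feasible choice of open sites. Minimum: 603.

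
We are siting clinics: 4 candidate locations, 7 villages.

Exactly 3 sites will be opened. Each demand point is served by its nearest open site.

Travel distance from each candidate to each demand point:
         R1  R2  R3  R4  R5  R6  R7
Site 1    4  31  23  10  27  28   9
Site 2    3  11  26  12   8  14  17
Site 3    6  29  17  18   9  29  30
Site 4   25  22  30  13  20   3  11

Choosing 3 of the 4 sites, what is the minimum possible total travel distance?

Open {Site 2, Site 3, Site 4}.
  R1→Site 2 3, R2→Site 2 11, R3→Site 3 17, R4→Site 2 12, R5→Site 2 8, R6→Site 4 3, R7→Site 4 11  ⇒ total 65.
Compare {Site 1, Site 2, Site 4}: total 67.
Compare {Site 1, Site 2, Site 3}: total 72.
No size-3 selection does better; minimum is 65.

65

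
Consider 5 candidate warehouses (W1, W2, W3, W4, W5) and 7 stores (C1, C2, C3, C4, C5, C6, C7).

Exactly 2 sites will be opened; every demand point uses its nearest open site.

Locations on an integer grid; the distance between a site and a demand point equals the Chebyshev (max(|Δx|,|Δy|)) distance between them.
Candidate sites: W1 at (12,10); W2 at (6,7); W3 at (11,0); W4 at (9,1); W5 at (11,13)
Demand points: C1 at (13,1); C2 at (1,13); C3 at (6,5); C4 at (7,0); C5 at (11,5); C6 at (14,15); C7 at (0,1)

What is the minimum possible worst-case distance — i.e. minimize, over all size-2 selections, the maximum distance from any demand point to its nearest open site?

7

Open {W1, W2}.
  Farthest demand point is C1 at distance 7 (to W2); all others are ≤ 7.
With {W2, W5} the worst case is 7.
With {W2, W3} the worst case is 8.
No size-2 selection achieves below 7.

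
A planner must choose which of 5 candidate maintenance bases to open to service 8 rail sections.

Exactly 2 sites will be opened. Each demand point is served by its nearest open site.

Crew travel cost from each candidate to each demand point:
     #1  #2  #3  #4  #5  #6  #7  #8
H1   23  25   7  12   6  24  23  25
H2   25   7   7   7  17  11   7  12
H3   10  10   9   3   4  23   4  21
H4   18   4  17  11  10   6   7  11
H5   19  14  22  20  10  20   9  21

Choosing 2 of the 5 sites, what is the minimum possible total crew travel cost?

Open {H3, H4}.
  #1→H3 10, #2→H4 4, #3→H3 9, #4→H3 3, #5→H3 4, #6→H4 6, #7→H3 4, #8→H4 11  ⇒ total 51.
Compare {H2, H3}: total 58.
Compare {H1, H4}: total 70.
No size-2 selection does better; minimum is 51.

51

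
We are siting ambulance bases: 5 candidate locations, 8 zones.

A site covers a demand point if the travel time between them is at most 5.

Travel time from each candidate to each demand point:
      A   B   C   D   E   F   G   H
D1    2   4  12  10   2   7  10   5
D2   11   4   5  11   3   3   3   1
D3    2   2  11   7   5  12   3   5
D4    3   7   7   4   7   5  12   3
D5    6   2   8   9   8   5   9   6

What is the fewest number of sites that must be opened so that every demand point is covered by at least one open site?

2

Coverage sets (demand points within 5 of each site):
  D1: {A, B, E, H}
  D2: {B, C, E, F, G, H}
  D3: {A, B, E, G, H}
  D4: {A, D, F, H}
  D5: {B, F}
No single site covers all 8 demand points.
But {D2, D4} covers everything, so the minimum is 2.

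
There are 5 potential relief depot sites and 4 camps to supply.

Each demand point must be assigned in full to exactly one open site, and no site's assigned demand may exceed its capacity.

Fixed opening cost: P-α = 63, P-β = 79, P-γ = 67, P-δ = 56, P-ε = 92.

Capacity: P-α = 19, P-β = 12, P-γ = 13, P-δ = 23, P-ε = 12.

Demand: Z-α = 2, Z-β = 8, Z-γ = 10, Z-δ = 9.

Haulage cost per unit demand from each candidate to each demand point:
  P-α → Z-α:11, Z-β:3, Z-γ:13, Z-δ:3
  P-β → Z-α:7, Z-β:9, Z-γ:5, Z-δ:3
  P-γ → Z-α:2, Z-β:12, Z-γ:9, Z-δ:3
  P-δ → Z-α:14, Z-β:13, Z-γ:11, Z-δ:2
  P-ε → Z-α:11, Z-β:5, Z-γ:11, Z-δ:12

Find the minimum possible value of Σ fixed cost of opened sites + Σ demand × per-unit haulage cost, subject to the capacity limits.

Open {P-α, P-β}; cheapest assignment that respects the capacities:
  P-α (cap 19, load 17): Z-β, Z-δ — cost 8×3 + 9×3 = 51
  P-β (cap 12, load 12): Z-α, Z-γ — cost 2×7 + 10×5 = 64
  Shipping 115, fixed 142 → total 257.
  Any other capacity-feasible assignment to {P-α, P-β} ships for at least 115.
Compare {P-α, P-γ}: its best feasible assignment gives total 275.
Compare {P-α, P-δ}: its best feasible assignment gives total 293.
Every other set of open sites that can feasibly serve all demand totals ≥ 275 even under its best assignment. Minimum: 257.

257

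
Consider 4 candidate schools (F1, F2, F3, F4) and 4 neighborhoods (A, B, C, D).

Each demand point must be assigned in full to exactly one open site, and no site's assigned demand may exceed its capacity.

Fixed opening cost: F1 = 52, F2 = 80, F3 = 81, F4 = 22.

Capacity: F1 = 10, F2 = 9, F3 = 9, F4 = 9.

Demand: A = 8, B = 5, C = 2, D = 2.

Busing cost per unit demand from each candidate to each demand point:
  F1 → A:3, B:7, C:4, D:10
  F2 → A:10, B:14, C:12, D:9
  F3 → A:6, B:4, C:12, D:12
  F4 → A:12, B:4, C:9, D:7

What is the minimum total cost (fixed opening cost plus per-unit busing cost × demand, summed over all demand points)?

Open {F1, F4}; cheapest assignment that respects the capacities:
  F1 (cap 10, load 10): A, C — cost 8×3 + 2×4 = 32
  F4 (cap 9, load 7): B, D — cost 5×4 + 2×7 = 34
  Shipping 66, fixed 74 → total 140.
  Any other capacity-feasible assignment to {F1, F4} ships for at least 66.
Compare {F3, F4}: its best feasible assignment gives total 203.
Compare {F1, F3}: its best feasible assignment gives total 209.
Every other set of open sites that can feasibly serve all demand totals ≥ 203 even under its best assignment. Minimum: 140.

140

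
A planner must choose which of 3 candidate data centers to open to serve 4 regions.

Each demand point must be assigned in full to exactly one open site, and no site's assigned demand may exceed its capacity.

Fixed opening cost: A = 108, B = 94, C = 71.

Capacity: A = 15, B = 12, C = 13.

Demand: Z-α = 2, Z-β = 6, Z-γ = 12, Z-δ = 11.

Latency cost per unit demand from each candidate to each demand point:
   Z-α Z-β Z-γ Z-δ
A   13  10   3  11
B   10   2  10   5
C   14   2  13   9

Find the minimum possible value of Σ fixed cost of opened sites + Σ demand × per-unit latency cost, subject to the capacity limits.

Open {A, B, C}; cheapest assignment that respects the capacities:
  A (cap 15, load 14): Z-α, Z-γ — cost 2×13 + 12×3 = 62
  B (cap 12, load 11): Z-δ — cost 11×5 = 55
  C (cap 13, load 6): Z-β — cost 6×2 = 12
  Shipping 129, fixed 273 → total 402.
  Any other capacity-feasible assignment to {A, B, C} ships for at least 129.
Total demand is 31 and no other set of sites has combined capacity ≥ 31, so {A, B, C} is the only feasible choice of open sites. Minimum: 402.

402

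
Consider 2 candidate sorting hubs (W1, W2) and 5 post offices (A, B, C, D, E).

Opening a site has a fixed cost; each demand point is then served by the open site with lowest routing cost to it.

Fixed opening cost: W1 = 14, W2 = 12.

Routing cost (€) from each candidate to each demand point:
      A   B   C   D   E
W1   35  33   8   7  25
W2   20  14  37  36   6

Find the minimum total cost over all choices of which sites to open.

81

Open {W1, W2}: assign each demand point to its cheapest open site.
  A→W2 20, B→W2 14, C→W1 8, D→W1 7, E→W2 6
  routing cost 55, fixed 26 → total 81.
Compare {W1}: routing cost 108 + fixed 14 = 122.
Compare {W2}: routing cost 113 + fixed 12 = 125.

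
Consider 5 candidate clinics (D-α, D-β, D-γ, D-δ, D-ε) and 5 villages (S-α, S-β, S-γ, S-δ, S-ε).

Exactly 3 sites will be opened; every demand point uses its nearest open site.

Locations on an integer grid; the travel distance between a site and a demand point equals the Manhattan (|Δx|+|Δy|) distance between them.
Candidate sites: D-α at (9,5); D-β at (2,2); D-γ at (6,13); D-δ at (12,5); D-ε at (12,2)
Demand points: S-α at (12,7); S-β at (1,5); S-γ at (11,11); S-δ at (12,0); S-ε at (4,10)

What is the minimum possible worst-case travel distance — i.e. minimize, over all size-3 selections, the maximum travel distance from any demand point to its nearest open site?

7

Open {D-β, D-γ, D-δ}.
  Farthest demand point is S-γ at travel distance 7 (to D-γ); all others are ≤ 7.
With {D-β, D-γ, D-ε} the worst case is 7.
With {D-α, D-β, D-γ} the worst case is 8.
No size-3 selection achieves below 7.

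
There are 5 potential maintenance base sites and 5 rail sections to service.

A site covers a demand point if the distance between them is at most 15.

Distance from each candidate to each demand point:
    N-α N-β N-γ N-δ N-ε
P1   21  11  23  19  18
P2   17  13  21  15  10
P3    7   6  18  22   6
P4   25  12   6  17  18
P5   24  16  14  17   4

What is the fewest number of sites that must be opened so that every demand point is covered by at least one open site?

Coverage sets (demand points within 15 of each site):
  P1: {N-β}
  P2: {N-β, N-δ, N-ε}
  P3: {N-α, N-β, N-ε}
  P4: {N-β, N-γ}
  P5: {N-γ, N-ε}
No 2 sites suffice: every size-2 union leaves at least one demand point uncovered.
But {P2, P3, P4} covers everything, so the minimum is 3.

3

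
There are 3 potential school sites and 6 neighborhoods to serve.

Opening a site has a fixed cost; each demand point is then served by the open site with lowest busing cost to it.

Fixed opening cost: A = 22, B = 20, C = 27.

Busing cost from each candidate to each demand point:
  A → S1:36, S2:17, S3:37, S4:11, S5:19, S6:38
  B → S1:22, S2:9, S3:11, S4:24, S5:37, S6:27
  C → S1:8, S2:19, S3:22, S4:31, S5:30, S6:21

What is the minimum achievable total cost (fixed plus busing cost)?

Open {A, B}: assign each demand point to its cheapest open site.
  S1→B 22, S2→B 9, S3→B 11, S4→A 11, S5→A 19, S6→B 27
  busing cost 99, fixed 42 → total 141.
Compare {A, C}: busing cost 98 + fixed 49 = 147.
Compare {A, B, C}: busing cost 79 + fixed 69 = 148.
Compare {B}: busing cost 130 + fixed 20 = 150.
All other subsets cost ≥ 147. Minimum total cost: 141.

141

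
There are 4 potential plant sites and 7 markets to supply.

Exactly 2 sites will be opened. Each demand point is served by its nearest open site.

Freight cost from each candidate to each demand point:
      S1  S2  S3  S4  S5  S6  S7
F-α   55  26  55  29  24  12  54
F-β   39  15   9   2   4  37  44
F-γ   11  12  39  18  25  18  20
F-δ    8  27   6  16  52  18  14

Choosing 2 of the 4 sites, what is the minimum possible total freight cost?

67

Open {F-β, F-δ}.
  S1→F-δ 8, S2→F-β 15, S3→F-δ 6, S4→F-β 2, S5→F-β 4, S6→F-δ 18, S7→F-δ 14  ⇒ total 67.
Compare {F-β, F-γ}: total 76.
Compare {F-γ, F-δ}: total 99.
No size-2 selection does better; minimum is 67.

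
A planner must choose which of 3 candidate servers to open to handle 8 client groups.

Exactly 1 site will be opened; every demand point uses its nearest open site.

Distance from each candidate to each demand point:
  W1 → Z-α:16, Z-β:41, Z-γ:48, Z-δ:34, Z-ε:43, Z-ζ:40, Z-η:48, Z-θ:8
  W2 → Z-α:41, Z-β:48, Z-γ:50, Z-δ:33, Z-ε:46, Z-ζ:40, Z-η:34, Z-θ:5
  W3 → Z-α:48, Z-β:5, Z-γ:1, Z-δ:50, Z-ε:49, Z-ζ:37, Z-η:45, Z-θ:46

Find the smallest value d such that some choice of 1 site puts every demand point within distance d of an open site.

48

Open {W1}.
  Farthest demand point is Z-γ at distance 48 (to W1); all others are ≤ 48.
With {W2} the worst case is 50.
With {W3} the worst case is 50.
No size-1 selection achieves below 48.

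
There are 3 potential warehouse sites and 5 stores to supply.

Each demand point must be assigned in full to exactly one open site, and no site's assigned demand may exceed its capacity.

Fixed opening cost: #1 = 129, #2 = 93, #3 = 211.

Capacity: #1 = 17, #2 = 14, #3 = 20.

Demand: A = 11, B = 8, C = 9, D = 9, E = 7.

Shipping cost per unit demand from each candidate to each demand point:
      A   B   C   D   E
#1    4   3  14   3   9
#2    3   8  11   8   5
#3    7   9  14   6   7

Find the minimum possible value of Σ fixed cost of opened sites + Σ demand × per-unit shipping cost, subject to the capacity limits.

Open {#1, #2, #3}; cheapest assignment that respects the capacities:
  #1 (cap 17, load 17): B, D — cost 8×3 + 9×3 = 51
  #2 (cap 14, load 11): A — cost 11×3 = 33
  #3 (cap 20, load 16): C, E — cost 9×14 + 7×7 = 175
  Shipping 259, fixed 433 → total 692.
  Any other capacity-feasible assignment to {#1, #2, #3} ships for at least 259.
Total demand is 44 and no other set of sites has combined capacity ≥ 44, so {#1, #2, #3} is the only feasible choice of open sites. Minimum: 692.

692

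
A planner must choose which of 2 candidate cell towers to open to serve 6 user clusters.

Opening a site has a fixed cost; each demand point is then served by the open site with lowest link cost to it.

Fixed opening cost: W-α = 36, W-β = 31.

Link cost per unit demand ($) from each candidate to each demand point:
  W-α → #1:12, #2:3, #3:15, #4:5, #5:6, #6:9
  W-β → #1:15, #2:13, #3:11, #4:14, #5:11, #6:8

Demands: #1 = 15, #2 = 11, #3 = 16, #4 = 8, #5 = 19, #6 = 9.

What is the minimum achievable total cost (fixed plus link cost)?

Open {W-α, W-β}: assign each demand point to its cheapest open site.
  #1→W-α 15×12=180, #2→W-α 11×3=33, #3→W-β 16×11=176, #4→W-α 8×5=40, #5→W-α 19×6=114, #6→W-β 9×8=72
  link cost 615, fixed 67 → total 682.
Compare {W-α}: link cost 688 + fixed 36 = 724.
Compare {W-β}: link cost 937 + fixed 31 = 968.

682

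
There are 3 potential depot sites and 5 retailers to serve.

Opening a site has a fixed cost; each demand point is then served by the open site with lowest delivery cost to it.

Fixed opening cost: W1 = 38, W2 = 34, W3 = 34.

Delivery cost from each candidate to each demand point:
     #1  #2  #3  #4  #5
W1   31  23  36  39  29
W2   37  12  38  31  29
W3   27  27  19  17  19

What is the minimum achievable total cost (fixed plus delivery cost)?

143

Open {W3}: assign each demand point to its cheapest open site.
  #1→W3 27, #2→W3 27, #3→W3 19, #4→W3 17, #5→W3 19
  delivery cost 109, fixed 34 → total 143.
Compare {W2, W3}: delivery cost 94 + fixed 68 = 162.
Compare {W1, W3}: delivery cost 105 + fixed 72 = 177.
Compare {W2}: delivery cost 147 + fixed 34 = 181.
All other subsets cost ≥ 162. Minimum total cost: 143.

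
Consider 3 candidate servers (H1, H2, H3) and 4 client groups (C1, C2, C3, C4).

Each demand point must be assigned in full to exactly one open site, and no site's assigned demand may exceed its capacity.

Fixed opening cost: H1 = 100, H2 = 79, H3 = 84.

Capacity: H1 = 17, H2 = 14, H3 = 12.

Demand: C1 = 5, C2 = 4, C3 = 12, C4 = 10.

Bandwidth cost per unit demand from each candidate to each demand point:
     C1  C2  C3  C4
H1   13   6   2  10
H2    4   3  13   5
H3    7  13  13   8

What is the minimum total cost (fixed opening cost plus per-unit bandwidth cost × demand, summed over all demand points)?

Open {H1, H2}; cheapest assignment that respects the capacities:
  H1 (cap 17, load 17): C1, C3 — cost 5×13 + 12×2 = 89
  H2 (cap 14, load 14): C2, C4 — cost 4×3 + 10×5 = 62
  Shipping 151, fixed 179 → total 330.
  Any other capacity-feasible assignment to {H1, H2} ships for at least 151.
Compare {H1, H2, H3}: its best feasible assignment gives total 384.
Every other set of open sites that can feasibly serve all demand totals ≥ 384 even under its best assignment. Minimum: 330.

330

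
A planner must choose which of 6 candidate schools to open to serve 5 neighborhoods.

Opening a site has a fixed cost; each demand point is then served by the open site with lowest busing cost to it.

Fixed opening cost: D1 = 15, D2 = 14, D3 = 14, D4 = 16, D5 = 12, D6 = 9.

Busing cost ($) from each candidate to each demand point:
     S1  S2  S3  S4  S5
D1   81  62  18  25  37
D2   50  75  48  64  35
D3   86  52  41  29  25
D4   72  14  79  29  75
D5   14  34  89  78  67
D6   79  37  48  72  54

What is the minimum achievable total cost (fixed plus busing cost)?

Open {D1, D4, D5}: assign each demand point to its cheapest open site.
  S1→D5 14, S2→D4 14, S3→D1 18, S4→D1 25, S5→D1 37
  busing cost 108, fixed 43 → total 151.
Compare {D1, D3, D4, D5}: busing cost 96 + fixed 57 = 153.
Compare {D1, D5}: busing cost 128 + fixed 27 = 155.
Compare {D1, D3, D5}: busing cost 116 + fixed 41 = 157.
All other subsets cost ≥ 153. Minimum total cost: 151.

151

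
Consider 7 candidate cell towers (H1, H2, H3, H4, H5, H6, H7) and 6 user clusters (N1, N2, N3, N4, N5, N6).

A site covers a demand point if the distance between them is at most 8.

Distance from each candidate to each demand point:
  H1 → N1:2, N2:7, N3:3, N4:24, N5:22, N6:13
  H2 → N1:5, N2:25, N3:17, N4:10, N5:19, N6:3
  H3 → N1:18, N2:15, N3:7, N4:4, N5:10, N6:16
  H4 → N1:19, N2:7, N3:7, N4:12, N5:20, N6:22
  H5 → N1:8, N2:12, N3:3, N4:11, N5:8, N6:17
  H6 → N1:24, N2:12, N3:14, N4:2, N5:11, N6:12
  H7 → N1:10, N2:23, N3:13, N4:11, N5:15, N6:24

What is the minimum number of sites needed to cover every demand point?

Coverage sets (demand points within 8 of each site):
  H1: {N1, N2, N3}
  H2: {N1, N6}
  H3: {N3, N4}
  H4: {N2, N3}
  H5: {N1, N3, N5}
  H6: {N4}
  H7: {}
No 3 sites suffice: every size-3 union leaves at least one demand point uncovered.
But {H1, H2, H3, H5} covers everything, so the minimum is 4.

4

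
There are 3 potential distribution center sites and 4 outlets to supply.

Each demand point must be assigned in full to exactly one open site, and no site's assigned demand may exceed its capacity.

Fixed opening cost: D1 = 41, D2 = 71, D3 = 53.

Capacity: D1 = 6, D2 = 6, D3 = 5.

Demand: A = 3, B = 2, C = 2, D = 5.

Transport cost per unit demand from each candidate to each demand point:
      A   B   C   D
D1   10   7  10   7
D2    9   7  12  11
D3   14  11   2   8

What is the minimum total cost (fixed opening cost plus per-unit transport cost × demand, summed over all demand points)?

Open {D1, D2, D3}; cheapest assignment that respects the capacities:
  D1 (cap 6, load 5): D — cost 5×7 = 35
  D2 (cap 6, load 5): A, B — cost 3×9 + 2×7 = 41
  D3 (cap 5, load 2): C — cost 2×2 = 4
  Shipping 80, fixed 165 → total 245.
  Any other capacity-feasible assignment to {D1, D2, D3} ships for at least 80.
Total demand is 12; every other set of sites either has combined capacity below 12 or cannot fit the demands without splitting one across sites, so {D1, D2, D3} is the only feasible choice of open sites. Minimum: 245.

245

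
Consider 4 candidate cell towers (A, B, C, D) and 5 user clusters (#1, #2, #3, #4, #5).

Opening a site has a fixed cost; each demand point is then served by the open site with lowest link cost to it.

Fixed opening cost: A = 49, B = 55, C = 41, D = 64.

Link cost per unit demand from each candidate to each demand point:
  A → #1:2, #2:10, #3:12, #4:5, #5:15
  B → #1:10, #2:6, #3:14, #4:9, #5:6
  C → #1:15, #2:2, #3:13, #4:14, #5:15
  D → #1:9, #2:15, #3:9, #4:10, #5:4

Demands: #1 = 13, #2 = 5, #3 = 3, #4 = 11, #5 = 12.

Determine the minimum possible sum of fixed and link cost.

Open {A, D}: assign each demand point to its cheapest open site.
  #1→A 13×2=26, #2→A 5×10=50, #3→D 3×9=27, #4→A 11×5=55, #5→D 12×4=48
  link cost 206, fixed 113 → total 319.
Compare {A, C, D}: link cost 166 + fixed 154 = 320.
Compare {A, B}: link cost 219 + fixed 104 = 323.
Compare {A, B, C}: link cost 199 + fixed 145 = 344.
All other subsets cost ≥ 320. Minimum total cost: 319.

319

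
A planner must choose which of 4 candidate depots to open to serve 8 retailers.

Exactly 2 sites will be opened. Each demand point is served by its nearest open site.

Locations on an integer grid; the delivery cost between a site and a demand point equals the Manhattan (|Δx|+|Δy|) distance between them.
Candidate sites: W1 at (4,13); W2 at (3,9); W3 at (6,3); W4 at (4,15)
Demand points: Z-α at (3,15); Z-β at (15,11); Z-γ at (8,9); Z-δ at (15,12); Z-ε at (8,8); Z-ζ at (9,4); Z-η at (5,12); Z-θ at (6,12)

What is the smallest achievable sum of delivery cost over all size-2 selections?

Open {W1, W3}.
  Z-α→W1 3, Z-β→W1 13, Z-γ→W1 8, Z-δ→W1 12, Z-ε→W3 7, Z-ζ→W3 4, Z-η→W1 2, Z-θ→W1 3  ⇒ total 52.
Compare {W1, W2}: total 55.
Compare {W3, W4}: total 58.
No size-2 selection does better; minimum is 52.

52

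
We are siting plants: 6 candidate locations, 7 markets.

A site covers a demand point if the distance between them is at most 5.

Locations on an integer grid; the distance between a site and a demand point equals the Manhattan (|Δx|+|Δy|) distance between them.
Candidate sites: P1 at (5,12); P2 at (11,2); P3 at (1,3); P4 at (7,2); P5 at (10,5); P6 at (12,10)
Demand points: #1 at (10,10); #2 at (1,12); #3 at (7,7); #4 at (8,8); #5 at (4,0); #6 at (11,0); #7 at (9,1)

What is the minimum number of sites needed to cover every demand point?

4

Coverage sets (demand points within 5 of each site):
  P1: {#2}
  P2: {#6, #7}
  P3: {}
  P4: {#3, #5, #7}
  P5: {#1, #3, #4, #7}
  P6: {#1}
No 3 sites suffice: every size-3 union leaves at least one demand point uncovered.
But {P1, P2, P4, P5} covers everything, so the minimum is 4.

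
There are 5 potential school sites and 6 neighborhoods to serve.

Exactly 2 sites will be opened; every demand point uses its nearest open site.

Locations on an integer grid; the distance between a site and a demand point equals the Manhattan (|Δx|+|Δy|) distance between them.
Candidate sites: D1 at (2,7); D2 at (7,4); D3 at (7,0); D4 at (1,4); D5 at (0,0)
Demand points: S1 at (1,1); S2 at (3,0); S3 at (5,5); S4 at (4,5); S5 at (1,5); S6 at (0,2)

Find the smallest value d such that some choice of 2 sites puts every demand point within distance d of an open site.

Open {D1, D5}.
  Farthest demand point is S3 at distance 5 (to D1); all others are ≤ 5.
With {D3, D4} the worst case is 5.
With {D4, D5} the worst case is 5.
No size-2 selection achieves below 5.

5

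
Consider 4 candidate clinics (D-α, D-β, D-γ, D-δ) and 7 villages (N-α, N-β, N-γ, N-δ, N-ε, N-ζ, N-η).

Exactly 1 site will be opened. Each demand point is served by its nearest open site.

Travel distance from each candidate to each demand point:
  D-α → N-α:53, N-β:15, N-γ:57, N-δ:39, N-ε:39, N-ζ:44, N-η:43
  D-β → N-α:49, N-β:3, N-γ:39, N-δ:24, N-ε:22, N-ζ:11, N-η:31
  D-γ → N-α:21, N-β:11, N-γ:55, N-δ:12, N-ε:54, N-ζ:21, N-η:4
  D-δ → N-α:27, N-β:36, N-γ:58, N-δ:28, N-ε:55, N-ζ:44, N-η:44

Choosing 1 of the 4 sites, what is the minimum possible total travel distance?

Open {D-γ}.
  N-α→D-γ 21, N-β→D-γ 11, N-γ→D-γ 55, N-δ→D-γ 12, N-ε→D-γ 54, N-ζ→D-γ 21, N-η→D-γ 4  ⇒ total 178.
Compare {D-β}: total 179.
Compare {D-α}: total 290.
No size-1 selection does better; minimum is 178.

178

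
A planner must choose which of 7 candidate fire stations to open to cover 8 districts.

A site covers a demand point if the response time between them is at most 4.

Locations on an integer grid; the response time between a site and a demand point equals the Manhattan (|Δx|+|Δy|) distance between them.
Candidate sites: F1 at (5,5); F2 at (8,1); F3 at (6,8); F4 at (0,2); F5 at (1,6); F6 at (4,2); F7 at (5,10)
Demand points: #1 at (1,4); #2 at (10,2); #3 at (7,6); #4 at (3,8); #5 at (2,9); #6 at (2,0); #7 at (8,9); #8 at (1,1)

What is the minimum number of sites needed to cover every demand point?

4

Coverage sets (demand points within 4 of each site):
  F1: {#3}
  F2: {#2}
  F3: {#3, #4, #7}
  F4: {#1, #6, #8}
  F5: {#1, #4, #5}
  F6: {#6, #8}
  F7: {#4, #5, #7}
No 3 sites suffice: every size-3 union leaves at least one demand point uncovered.
But {F1, F2, F4, F7} covers everything, so the minimum is 4.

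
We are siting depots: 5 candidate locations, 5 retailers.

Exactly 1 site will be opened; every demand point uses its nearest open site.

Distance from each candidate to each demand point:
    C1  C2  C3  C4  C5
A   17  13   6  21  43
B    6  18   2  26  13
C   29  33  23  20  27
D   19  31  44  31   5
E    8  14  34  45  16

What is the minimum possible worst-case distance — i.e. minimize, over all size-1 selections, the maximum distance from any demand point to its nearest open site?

26

Open {B}.
  Farthest demand point is C4 at distance 26 (to B); all others are ≤ 26.
With {C} the worst case is 33.
With {A} the worst case is 43.
No size-1 selection achieves below 26.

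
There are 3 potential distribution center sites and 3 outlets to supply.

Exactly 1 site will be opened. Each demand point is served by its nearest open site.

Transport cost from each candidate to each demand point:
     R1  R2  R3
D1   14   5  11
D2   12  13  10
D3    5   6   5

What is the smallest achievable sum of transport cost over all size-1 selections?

Open {D3}.
  R1→D3 5, R2→D3 6, R3→D3 5  ⇒ total 16.
Compare {D1}: total 30.
Compare {D2}: total 35.

16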